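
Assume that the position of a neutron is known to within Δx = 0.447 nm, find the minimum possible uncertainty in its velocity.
70.428 m/s

Using the Heisenberg uncertainty principle and Δp = mΔv:
ΔxΔp ≥ ℏ/2
Δx(mΔv) ≥ ℏ/2

The minimum uncertainty in velocity is:
Δv_min = ℏ/(2mΔx)
Δv_min = (1.055e-34 J·s) / (2 × 1.675e-27 kg × 4.470e-10 m)
Δv_min = 7.043e+01 m/s = 70.428 m/s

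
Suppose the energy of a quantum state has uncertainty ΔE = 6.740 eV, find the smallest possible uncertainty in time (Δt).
48.829 as

Using the energy-time uncertainty principle:
ΔEΔt ≥ ℏ/2

The minimum uncertainty in time is:
Δt_min = ℏ/(2ΔE)
Δt_min = (1.055e-34 J·s) / (2 × 1.080e-18 J)
Δt_min = 4.883e-17 s = 48.829 as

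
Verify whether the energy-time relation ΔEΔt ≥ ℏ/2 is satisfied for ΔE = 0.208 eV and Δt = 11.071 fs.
Yes, it satisfies the uncertainty relation.

Calculate the product ΔEΔt:
ΔE = 0.208 eV = 3.333e-20 J
ΔEΔt = (3.333e-20 J) × (1.107e-14 s)
ΔEΔt = 3.689e-34 J·s

Compare to the minimum allowed value ℏ/2:
ℏ/2 = 5.273e-35 J·s

Since ΔEΔt = 3.689e-34 J·s ≥ 5.273e-35 J·s = ℏ/2,
this satisfies the uncertainty relation.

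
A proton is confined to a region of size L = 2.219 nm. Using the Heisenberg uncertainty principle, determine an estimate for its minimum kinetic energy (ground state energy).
1.054 μeV

Using the uncertainty principle to estimate ground state energy:

1. The position uncertainty is approximately the confinement size:
   Δx ≈ L = 2.219e-09 m

2. From ΔxΔp ≥ ℏ/2, the minimum momentum uncertainty is:
   Δp ≈ ℏ/(2L) = 2.376e-26 kg·m/s

3. The kinetic energy is approximately:
   KE ≈ (Δp)²/(2m) = (2.376e-26)²/(2 × 1.673e-27 kg)
   KE ≈ 1.688e-25 J = 1.054 μeV

This is an order-of-magnitude estimate of the ground state energy.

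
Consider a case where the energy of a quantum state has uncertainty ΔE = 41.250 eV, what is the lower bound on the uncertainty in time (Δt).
7.978 as

Using the energy-time uncertainty principle:
ΔEΔt ≥ ℏ/2

The minimum uncertainty in time is:
Δt_min = ℏ/(2ΔE)
Δt_min = (1.055e-34 J·s) / (2 × 6.609e-18 J)
Δt_min = 7.978e-18 s = 7.978 as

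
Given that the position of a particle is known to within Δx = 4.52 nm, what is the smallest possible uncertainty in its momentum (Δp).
1.167 × 10^-26 kg·m/s

Using the Heisenberg uncertainty principle:
ΔxΔp ≥ ℏ/2

The minimum uncertainty in momentum is:
Δp_min = ℏ/(2Δx)
Δp_min = (1.055e-34 J·s) / (2 × 4.520e-09 m)
Δp_min = 1.167e-26 kg·m/s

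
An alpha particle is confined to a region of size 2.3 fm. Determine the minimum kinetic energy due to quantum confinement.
246.845 keV

Using the uncertainty principle:

1. Position uncertainty: Δx ≈ 2.300e-15 m
2. Minimum momentum uncertainty: Δp = ℏ/(2Δx) = 2.293e-20 kg·m/s
3. Minimum kinetic energy:
   KE = (Δp)²/(2m) = (2.293e-20)²/(2 × 6.645e-27 kg)
   KE = 3.955e-14 J = 246.845 keV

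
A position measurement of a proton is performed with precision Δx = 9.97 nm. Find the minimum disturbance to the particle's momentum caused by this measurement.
5.289 × 10^-27 kg·m/s

The uncertainty principle implies that measuring position disturbs momentum:
ΔxΔp ≥ ℏ/2

When we measure position with precision Δx, we necessarily introduce a momentum uncertainty:
Δp ≥ ℏ/(2Δx)
Δp_min = (1.055e-34 J·s) / (2 × 9.970e-09 m)
Δp_min = 5.289e-27 kg·m/s

The more precisely we measure position, the greater the momentum disturbance.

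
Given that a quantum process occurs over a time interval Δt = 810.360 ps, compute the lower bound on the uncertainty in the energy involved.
406.123 neV

Using the energy-time uncertainty principle:
ΔEΔt ≥ ℏ/2

The minimum uncertainty in energy is:
ΔE_min = ℏ/(2Δt)
ΔE_min = (1.055e-34 J·s) / (2 × 8.104e-10 s)
ΔE_min = 6.507e-26 J = 406.123 neV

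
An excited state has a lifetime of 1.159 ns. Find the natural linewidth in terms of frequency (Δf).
68.660 MHz

Using the energy-time uncertainty principle and E = hf:
ΔEΔt ≥ ℏ/2
hΔf·Δt ≥ ℏ/2

The minimum frequency uncertainty is:
Δf = ℏ/(2hτ) = 1/(4πτ)
Δf = 1/(4π × 1.159e-09 s)
Δf = 6.866e+07 Hz = 68.660 MHz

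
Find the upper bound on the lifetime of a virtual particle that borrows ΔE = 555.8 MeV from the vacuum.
5.921 × 10^-25 s

Using the energy-time uncertainty principle:
ΔEΔt ≥ ℏ/2

For a virtual particle borrowing energy ΔE, the maximum lifetime is:
Δt_max = ℏ/(2ΔE)

Converting energy:
ΔE = 555.8 MeV = 8.905e-11 J

Δt_max = (1.055e-34 J·s) / (2 × 8.905e-11 J)
Δt_max = 5.921e-25 s = 5.921 × 10^-25 s

Virtual particles with higher borrowed energy exist for shorter times.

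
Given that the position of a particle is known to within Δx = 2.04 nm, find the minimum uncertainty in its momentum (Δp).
2.585 × 10^-26 kg·m/s

Using the Heisenberg uncertainty principle:
ΔxΔp ≥ ℏ/2

The minimum uncertainty in momentum is:
Δp_min = ℏ/(2Δx)
Δp_min = (1.055e-34 J·s) / (2 × 2.040e-09 m)
Δp_min = 2.585e-26 kg·m/s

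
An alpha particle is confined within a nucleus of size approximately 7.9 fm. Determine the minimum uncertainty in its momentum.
6.675 × 10^-21 kg·m/s

Using the Heisenberg uncertainty principle:
ΔxΔp ≥ ℏ/2

With Δx ≈ L = 7.900e-15 m (the confinement size):
Δp_min = ℏ/(2Δx)
Δp_min = (1.055e-34 J·s) / (2 × 7.900e-15 m)
Δp_min = 6.675e-21 kg·m/s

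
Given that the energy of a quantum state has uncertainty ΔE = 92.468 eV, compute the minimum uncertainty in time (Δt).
3.559 as

Using the energy-time uncertainty principle:
ΔEΔt ≥ ℏ/2

The minimum uncertainty in time is:
Δt_min = ℏ/(2ΔE)
Δt_min = (1.055e-34 J·s) / (2 × 1.482e-17 J)
Δt_min = 3.559e-18 s = 3.559 as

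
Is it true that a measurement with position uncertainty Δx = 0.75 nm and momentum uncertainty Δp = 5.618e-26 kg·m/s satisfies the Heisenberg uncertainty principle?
No, it violates the uncertainty principle (impossible measurement).

Calculate the product ΔxΔp:
ΔxΔp = (7.500e-10 m) × (5.618e-26 kg·m/s)
ΔxΔp = 4.214e-35 J·s

Compare to the minimum allowed value ℏ/2:
ℏ/2 = 5.273e-35 J·s

Since ΔxΔp = 4.214e-35 J·s < 5.273e-35 J·s = ℏ/2,
the measurement violates the uncertainty principle.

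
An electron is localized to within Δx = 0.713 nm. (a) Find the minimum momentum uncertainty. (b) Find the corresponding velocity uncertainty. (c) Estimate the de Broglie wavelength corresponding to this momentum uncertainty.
(a) Δp_min = 7.395 × 10^-26 kg·m/s
(b) Δv_min = 81.183 km/s
(c) λ_dB = 8.960 nm

Step-by-step:

(a) From the uncertainty principle:
Δp_min = ℏ/(2Δx) = (1.055e-34 J·s)/(2 × 7.130e-10 m) = 7.395e-26 kg·m/s

(b) The velocity uncertainty:
Δv = Δp/m = (7.395e-26 kg·m/s)/(9.109e-31 kg) = 8.118e+04 m/s = 81.183 km/s

(c) The de Broglie wavelength for this momentum:
λ = h/p = (6.626e-34 J·s)/(7.395e-26 kg·m/s) = 8.960e-09 m = 8.960 nm

Note: The de Broglie wavelength is comparable to the localization size, as expected from wave-particle duality.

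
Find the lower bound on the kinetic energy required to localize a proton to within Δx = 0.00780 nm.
85.264 meV

Localizing a particle requires giving it sufficient momentum uncertainty:

1. From uncertainty principle: Δp ≥ ℏ/(2Δx)
   Δp_min = (1.055e-34 J·s) / (2 × 7.800e-12 m)
   Δp_min = 6.760e-24 kg·m/s

2. This momentum uncertainty corresponds to kinetic energy:
   KE ≈ (Δp)²/(2m) = (6.760e-24)²/(2 × 1.673e-27 kg)
   KE = 1.366e-20 J = 85.264 meV

Tighter localization requires more energy.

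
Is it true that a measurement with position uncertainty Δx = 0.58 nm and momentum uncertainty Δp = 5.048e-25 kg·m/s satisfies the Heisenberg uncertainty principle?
Yes, it satisfies the uncertainty principle.

Calculate the product ΔxΔp:
ΔxΔp = (5.800e-10 m) × (5.048e-25 kg·m/s)
ΔxΔp = 2.928e-34 J·s

Compare to the minimum allowed value ℏ/2:
ℏ/2 = 5.273e-35 J·s

Since ΔxΔp = 2.928e-34 J·s ≥ 5.273e-35 J·s = ℏ/2,
the measurement satisfies the uncertainty principle.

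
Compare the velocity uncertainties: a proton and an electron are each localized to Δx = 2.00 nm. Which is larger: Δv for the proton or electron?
The electron has the larger minimum velocity uncertainty, by a ratio of 1836.2.

For both particles, Δp_min = ℏ/(2Δx) = 2.636e-26 kg·m/s (same for both).

The velocity uncertainty is Δv = Δp/m:
- proton: Δv = 2.636e-26 / 1.673e-27 = 1.576e+01 m/s = 15.762 m/s
- electron: Δv = 2.636e-26 / 9.109e-31 = 2.894e+04 m/s = 28.942 km/s

Ratio: 2.894e+04 / 1.576e+01 = 1836.2

The lighter particle has larger velocity uncertainty because Δv ∝ 1/m.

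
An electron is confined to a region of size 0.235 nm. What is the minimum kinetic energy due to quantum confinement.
172.475 meV

Using the uncertainty principle:

1. Position uncertainty: Δx ≈ 2.350e-10 m
2. Minimum momentum uncertainty: Δp = ℏ/(2Δx) = 2.244e-25 kg·m/s
3. Minimum kinetic energy:
   KE = (Δp)²/(2m) = (2.244e-25)²/(2 × 9.109e-31 kg)
   KE = 2.763e-20 J = 172.475 meV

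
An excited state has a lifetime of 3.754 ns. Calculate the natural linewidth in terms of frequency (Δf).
21.198 MHz

Using the energy-time uncertainty principle and E = hf:
ΔEΔt ≥ ℏ/2
hΔf·Δt ≥ ℏ/2

The minimum frequency uncertainty is:
Δf = ℏ/(2hτ) = 1/(4πτ)
Δf = 1/(4π × 3.754e-09 s)
Δf = 2.120e+07 Hz = 21.198 MHz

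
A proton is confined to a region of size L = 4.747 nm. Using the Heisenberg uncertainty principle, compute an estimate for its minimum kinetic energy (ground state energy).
230.205 neV

Using the uncertainty principle to estimate ground state energy:

1. The position uncertainty is approximately the confinement size:
   Δx ≈ L = 4.747e-09 m

2. From ΔxΔp ≥ ℏ/2, the minimum momentum uncertainty is:
   Δp ≈ ℏ/(2L) = 1.111e-26 kg·m/s

3. The kinetic energy is approximately:
   KE ≈ (Δp)²/(2m) = (1.111e-26)²/(2 × 1.673e-27 kg)
   KE ≈ 3.688e-26 J = 230.205 neV

This is an order-of-magnitude estimate of the ground state energy.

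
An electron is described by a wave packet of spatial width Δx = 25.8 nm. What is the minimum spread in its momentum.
2.044 × 10^-27 kg·m/s

For a wave packet, the spatial width Δx and momentum spread Δp are related by the uncertainty principle:
ΔxΔp ≥ ℏ/2

The minimum momentum spread is:
Δp_min = ℏ/(2Δx)
Δp_min = (1.055e-34 J·s) / (2 × 2.580e-08 m)
Δp_min = 2.044e-27 kg·m/s

A wave packet cannot have both a well-defined position and well-defined momentum.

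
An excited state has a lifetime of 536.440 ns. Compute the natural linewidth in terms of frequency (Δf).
148.344 kHz

Using the energy-time uncertainty principle and E = hf:
ΔEΔt ≥ ℏ/2
hΔf·Δt ≥ ℏ/2

The minimum frequency uncertainty is:
Δf = ℏ/(2hτ) = 1/(4πτ)
Δf = 1/(4π × 5.364e-07 s)
Δf = 1.483e+05 Hz = 148.344 kHz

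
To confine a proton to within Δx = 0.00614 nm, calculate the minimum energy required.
137.600 meV

Localizing a particle requires giving it sufficient momentum uncertainty:

1. From uncertainty principle: Δp ≥ ℏ/(2Δx)
   Δp_min = (1.055e-34 J·s) / (2 × 6.140e-12 m)
   Δp_min = 8.588e-24 kg·m/s

2. This momentum uncertainty corresponds to kinetic energy:
   KE ≈ (Δp)²/(2m) = (8.588e-24)²/(2 × 1.673e-27 kg)
   KE = 2.205e-20 J = 137.600 meV

Tighter localization requires more energy.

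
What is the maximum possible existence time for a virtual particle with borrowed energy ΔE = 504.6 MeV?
6.522 × 10^-25 s

Using the energy-time uncertainty principle:
ΔEΔt ≥ ℏ/2

For a virtual particle borrowing energy ΔE, the maximum lifetime is:
Δt_max = ℏ/(2ΔE)

Converting energy:
ΔE = 504.6 MeV = 8.085e-11 J

Δt_max = (1.055e-34 J·s) / (2 × 8.085e-11 J)
Δt_max = 6.522e-25 s = 6.522 × 10^-25 s

Virtual particles with higher borrowed energy exist for shorter times.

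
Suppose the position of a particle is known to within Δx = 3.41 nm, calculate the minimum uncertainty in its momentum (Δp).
1.546 × 10^-26 kg·m/s

Using the Heisenberg uncertainty principle:
ΔxΔp ≥ ℏ/2

The minimum uncertainty in momentum is:
Δp_min = ℏ/(2Δx)
Δp_min = (1.055e-34 J·s) / (2 × 3.410e-09 m)
Δp_min = 1.546e-26 kg·m/s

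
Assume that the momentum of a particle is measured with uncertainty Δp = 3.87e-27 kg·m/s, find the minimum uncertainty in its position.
13.625 nm

Using the Heisenberg uncertainty principle:
ΔxΔp ≥ ℏ/2

The minimum uncertainty in position is:
Δx_min = ℏ/(2Δp)
Δx_min = (1.055e-34 J·s) / (2 × 3.870e-27 kg·m/s)
Δx_min = 1.362e-08 m = 13.625 nm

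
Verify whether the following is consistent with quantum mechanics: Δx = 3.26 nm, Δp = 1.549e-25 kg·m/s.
Yes, it satisfies the uncertainty principle.

Calculate the product ΔxΔp:
ΔxΔp = (3.260e-09 m) × (1.549e-25 kg·m/s)
ΔxΔp = 5.050e-34 J·s

Compare to the minimum allowed value ℏ/2:
ℏ/2 = 5.273e-35 J·s

Since ΔxΔp = 5.050e-34 J·s ≥ 5.273e-35 J·s = ℏ/2,
the measurement satisfies the uncertainty principle.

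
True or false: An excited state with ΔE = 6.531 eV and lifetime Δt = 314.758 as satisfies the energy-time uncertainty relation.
Yes, it satisfies the uncertainty relation.

Calculate the product ΔEΔt:
ΔE = 6.531 eV = 1.046e-18 J
ΔEΔt = (1.046e-18 J) × (3.148e-16 s)
ΔEΔt = 3.294e-34 J·s

Compare to the minimum allowed value ℏ/2:
ℏ/2 = 5.273e-35 J·s

Since ΔEΔt = 3.294e-34 J·s ≥ 5.273e-35 J·s = ℏ/2,
this satisfies the uncertainty relation.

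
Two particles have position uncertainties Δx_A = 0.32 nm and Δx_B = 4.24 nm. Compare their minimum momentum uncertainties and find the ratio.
Particle A has the larger minimum momentum uncertainty, by a factor of 13.25.

For each particle, the minimum momentum uncertainty is Δp_min = ℏ/(2Δx):

Particle A: Δp_A = ℏ/(2×3.200e-10 m) = 1.648e-25 kg·m/s
Particle B: Δp_B = ℏ/(2×4.240e-09 m) = 1.244e-26 kg·m/s

Ratio: Δp_A/Δp_B = 13.25

Since Δp_min ∝ 1/Δx, the particle with smaller position uncertainty (A) has larger momentum uncertainty.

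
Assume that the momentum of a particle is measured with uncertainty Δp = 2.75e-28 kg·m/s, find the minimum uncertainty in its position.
191.740 nm

Using the Heisenberg uncertainty principle:
ΔxΔp ≥ ℏ/2

The minimum uncertainty in position is:
Δx_min = ℏ/(2Δp)
Δx_min = (1.055e-34 J·s) / (2 × 2.750e-28 kg·m/s)
Δx_min = 1.917e-07 m = 191.740 nm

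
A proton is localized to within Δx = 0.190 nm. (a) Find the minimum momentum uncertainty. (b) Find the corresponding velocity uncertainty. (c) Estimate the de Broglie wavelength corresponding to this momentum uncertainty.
(a) Δp_min = 2.775 × 10^-25 kg·m/s
(b) Δv_min = 165.918 m/s
(c) λ_dB = 2.388 nm

Step-by-step:

(a) From the uncertainty principle:
Δp_min = ℏ/(2Δx) = (1.055e-34 J·s)/(2 × 1.900e-10 m) = 2.775e-25 kg·m/s

(b) The velocity uncertainty:
Δv = Δp/m = (2.775e-25 kg·m/s)/(1.673e-27 kg) = 1.659e+02 m/s = 165.918 m/s

(c) The de Broglie wavelength for this momentum:
λ = h/p = (6.626e-34 J·s)/(2.775e-25 kg·m/s) = 2.388e-09 m = 2.388 nm

Note: The de Broglie wavelength is comparable to the localization size, as expected from wave-particle duality.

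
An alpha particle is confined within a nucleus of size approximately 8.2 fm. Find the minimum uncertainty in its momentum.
6.430 × 10^-21 kg·m/s

Using the Heisenberg uncertainty principle:
ΔxΔp ≥ ℏ/2

With Δx ≈ L = 8.200e-15 m (the confinement size):
Δp_min = ℏ/(2Δx)
Δp_min = (1.055e-34 J·s) / (2 × 8.200e-15 m)
Δp_min = 6.430e-21 kg·m/s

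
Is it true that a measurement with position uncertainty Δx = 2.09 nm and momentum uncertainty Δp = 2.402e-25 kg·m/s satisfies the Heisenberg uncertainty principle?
Yes, it satisfies the uncertainty principle.

Calculate the product ΔxΔp:
ΔxΔp = (2.090e-09 m) × (2.402e-25 kg·m/s)
ΔxΔp = 5.020e-34 J·s

Compare to the minimum allowed value ℏ/2:
ℏ/2 = 5.273e-35 J·s

Since ΔxΔp = 5.020e-34 J·s ≥ 5.273e-35 J·s = ℏ/2,
the measurement satisfies the uncertainty principle.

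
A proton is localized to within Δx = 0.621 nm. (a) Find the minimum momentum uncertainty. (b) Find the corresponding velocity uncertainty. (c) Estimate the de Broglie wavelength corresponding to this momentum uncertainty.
(a) Δp_min = 8.491 × 10^-26 kg·m/s
(b) Δv_min = 50.764 m/s
(c) λ_dB = 7.804 nm

Step-by-step:

(a) From the uncertainty principle:
Δp_min = ℏ/(2Δx) = (1.055e-34 J·s)/(2 × 6.210e-10 m) = 8.491e-26 kg·m/s

(b) The velocity uncertainty:
Δv = Δp/m = (8.491e-26 kg·m/s)/(1.673e-27 kg) = 5.076e+01 m/s = 50.764 m/s

(c) The de Broglie wavelength for this momentum:
λ = h/p = (6.626e-34 J·s)/(8.491e-26 kg·m/s) = 7.804e-09 m = 7.804 nm

Note: The de Broglie wavelength is comparable to the localization size, as expected from wave-particle duality.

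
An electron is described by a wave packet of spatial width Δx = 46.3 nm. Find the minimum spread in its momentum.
1.139 × 10^-27 kg·m/s

For a wave packet, the spatial width Δx and momentum spread Δp are related by the uncertainty principle:
ΔxΔp ≥ ℏ/2

The minimum momentum spread is:
Δp_min = ℏ/(2Δx)
Δp_min = (1.055e-34 J·s) / (2 × 4.630e-08 m)
Δp_min = 1.139e-27 kg·m/s

A wave packet cannot have both a well-defined position and well-defined momentum.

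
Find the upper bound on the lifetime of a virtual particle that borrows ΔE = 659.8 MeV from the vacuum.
4.988 × 10^-25 s

Using the energy-time uncertainty principle:
ΔEΔt ≥ ℏ/2

For a virtual particle borrowing energy ΔE, the maximum lifetime is:
Δt_max = ℏ/(2ΔE)

Converting energy:
ΔE = 659.8 MeV = 1.057e-10 J

Δt_max = (1.055e-34 J·s) / (2 × 1.057e-10 J)
Δt_max = 4.988e-25 s = 4.988 × 10^-25 s

Virtual particles with higher borrowed energy exist for shorter times.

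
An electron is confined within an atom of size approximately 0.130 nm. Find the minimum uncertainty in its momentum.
4.056 × 10^-25 kg·m/s

Using the Heisenberg uncertainty principle:
ΔxΔp ≥ ℏ/2

With Δx ≈ L = 1.300e-10 m (the confinement size):
Δp_min = ℏ/(2Δx)
Δp_min = (1.055e-34 J·s) / (2 × 1.300e-10 m)
Δp_min = 4.056e-25 kg·m/s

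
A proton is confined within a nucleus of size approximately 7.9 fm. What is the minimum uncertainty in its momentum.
6.675 × 10^-21 kg·m/s

Using the Heisenberg uncertainty principle:
ΔxΔp ≥ ℏ/2

With Δx ≈ L = 7.900e-15 m (the confinement size):
Δp_min = ℏ/(2Δx)
Δp_min = (1.055e-34 J·s) / (2 × 7.900e-15 m)
Δp_min = 6.675e-21 kg·m/s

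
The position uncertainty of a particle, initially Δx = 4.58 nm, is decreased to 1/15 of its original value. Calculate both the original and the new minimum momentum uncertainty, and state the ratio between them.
Original Δp_min = 1.151 × 10^-26 kg·m/s; new Δp'_min = 1.727 × 10^-25 kg·m/s; ratio Δp'_min/Δp_min = 15.

From the uncertainty principle ΔxΔp ≥ ℏ/2, the minimum momentum uncertainty is Δp_min = ℏ/(2Δx).

Original (Δx = 4.58 nm = 4.580e-09 m):
Δp_min = (1.055e-34 J·s)/(2 × 4.580e-09 m) = 1.151e-26 kg·m/s

When Δx → (1/15)Δx:
Δp'_min = ℏ/(2 × (1/15)Δx) = 15 × ℏ/(2Δx) = 15 × Δp_min
Δp'_min = 15 × 1.151e-26 kg·m/s = 1.727e-25 kg·m/s

Since Δp_min ∝ 1/Δx, when Δx is decreased to 1/15 of its original value, Δp_min increases to 15 times its original value.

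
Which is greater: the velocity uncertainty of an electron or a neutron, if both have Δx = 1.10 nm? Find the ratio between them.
The electron has the larger minimum velocity uncertainty, by a ratio of 1838.7.

For both particles, Δp_min = ℏ/(2Δx) = 4.794e-26 kg·m/s (same for both).

The velocity uncertainty is Δv = Δp/m:
- electron: Δv = 4.794e-26 / 9.109e-31 = 5.262e+04 m/s = 52.622 km/s
- neutron: Δv = 4.794e-26 / 1.675e-27 = 2.862e+01 m/s = 28.619 m/s

Ratio: 5.262e+04 / 2.862e+01 = 1838.7

The lighter particle has larger velocity uncertainty because Δv ∝ 1/m.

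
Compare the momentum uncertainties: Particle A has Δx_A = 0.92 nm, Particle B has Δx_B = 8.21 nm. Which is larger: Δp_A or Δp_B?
Particle A has the larger minimum momentum uncertainty, by a factor of 8.92.

For each particle, the minimum momentum uncertainty is Δp_min = ℏ/(2Δx):

Particle A: Δp_A = ℏ/(2×9.200e-10 m) = 5.731e-26 kg·m/s
Particle B: Δp_B = ℏ/(2×8.210e-09 m) = 6.422e-27 kg·m/s

Ratio: Δp_A/Δp_B = 8.92

Since Δp_min ∝ 1/Δx, the particle with smaller position uncertainty (A) has larger momentum uncertainty.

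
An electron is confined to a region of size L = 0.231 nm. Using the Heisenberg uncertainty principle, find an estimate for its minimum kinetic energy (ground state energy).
178.500 meV

Using the uncertainty principle to estimate ground state energy:

1. The position uncertainty is approximately the confinement size:
   Δx ≈ L = 2.310e-10 m

2. From ΔxΔp ≥ ℏ/2, the minimum momentum uncertainty is:
   Δp ≈ ℏ/(2L) = 2.283e-25 kg·m/s

3. The kinetic energy is approximately:
   KE ≈ (Δp)²/(2m) = (2.283e-25)²/(2 × 9.109e-31 kg)
   KE ≈ 2.860e-20 J = 178.500 meV

This is an order-of-magnitude estimate of the ground state energy.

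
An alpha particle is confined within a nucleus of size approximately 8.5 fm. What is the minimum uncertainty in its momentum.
6.203 × 10^-21 kg·m/s

Using the Heisenberg uncertainty principle:
ΔxΔp ≥ ℏ/2

With Δx ≈ L = 8.500e-15 m (the confinement size):
Δp_min = ℏ/(2Δx)
Δp_min = (1.055e-34 J·s) / (2 × 8.500e-15 m)
Δp_min = 6.203e-21 kg·m/s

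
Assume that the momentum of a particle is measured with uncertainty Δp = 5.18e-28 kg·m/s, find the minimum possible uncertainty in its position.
101.793 nm

Using the Heisenberg uncertainty principle:
ΔxΔp ≥ ℏ/2

The minimum uncertainty in position is:
Δx_min = ℏ/(2Δp)
Δx_min = (1.055e-34 J·s) / (2 × 5.180e-28 kg·m/s)
Δx_min = 1.018e-07 m = 101.793 nm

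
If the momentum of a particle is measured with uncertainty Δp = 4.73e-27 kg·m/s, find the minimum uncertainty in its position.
11.148 nm

Using the Heisenberg uncertainty principle:
ΔxΔp ≥ ℏ/2

The minimum uncertainty in position is:
Δx_min = ℏ/(2Δp)
Δx_min = (1.055e-34 J·s) / (2 × 4.730e-27 kg·m/s)
Δx_min = 1.115e-08 m = 11.148 nm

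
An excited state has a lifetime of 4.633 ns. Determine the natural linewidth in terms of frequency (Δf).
17.176 MHz

Using the energy-time uncertainty principle and E = hf:
ΔEΔt ≥ ℏ/2
hΔf·Δt ≥ ℏ/2

The minimum frequency uncertainty is:
Δf = ℏ/(2hτ) = 1/(4πτ)
Δf = 1/(4π × 4.633e-09 s)
Δf = 1.718e+07 Hz = 17.176 MHz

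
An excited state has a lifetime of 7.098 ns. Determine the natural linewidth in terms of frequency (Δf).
11.211 MHz

Using the energy-time uncertainty principle and E = hf:
ΔEΔt ≥ ℏ/2
hΔf·Δt ≥ ℏ/2

The minimum frequency uncertainty is:
Δf = ℏ/(2hτ) = 1/(4πτ)
Δf = 1/(4π × 7.098e-09 s)
Δf = 1.121e+07 Hz = 11.211 MHz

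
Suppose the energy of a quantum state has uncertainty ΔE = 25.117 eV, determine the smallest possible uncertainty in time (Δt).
13.103 as

Using the energy-time uncertainty principle:
ΔEΔt ≥ ℏ/2

The minimum uncertainty in time is:
Δt_min = ℏ/(2ΔE)
Δt_min = (1.055e-34 J·s) / (2 × 4.024e-18 J)
Δt_min = 1.310e-17 s = 13.103 as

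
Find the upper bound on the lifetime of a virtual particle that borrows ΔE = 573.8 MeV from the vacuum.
5.736 × 10^-25 s

Using the energy-time uncertainty principle:
ΔEΔt ≥ ℏ/2

For a virtual particle borrowing energy ΔE, the maximum lifetime is:
Δt_max = ℏ/(2ΔE)

Converting energy:
ΔE = 573.8 MeV = 9.193e-11 J

Δt_max = (1.055e-34 J·s) / (2 × 9.193e-11 J)
Δt_max = 5.736e-25 s = 5.736 × 10^-25 s

Virtual particles with higher borrowed energy exist for shorter times.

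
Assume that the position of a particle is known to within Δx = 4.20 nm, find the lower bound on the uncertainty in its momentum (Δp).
1.255 × 10^-26 kg·m/s

Using the Heisenberg uncertainty principle:
ΔxΔp ≥ ℏ/2

The minimum uncertainty in momentum is:
Δp_min = ℏ/(2Δx)
Δp_min = (1.055e-34 J·s) / (2 × 4.200e-09 m)
Δp_min = 1.255e-26 kg·m/s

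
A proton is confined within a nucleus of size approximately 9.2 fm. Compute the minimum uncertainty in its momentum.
5.731 × 10^-21 kg·m/s

Using the Heisenberg uncertainty principle:
ΔxΔp ≥ ℏ/2

With Δx ≈ L = 9.200e-15 m (the confinement size):
Δp_min = ℏ/(2Δx)
Δp_min = (1.055e-34 J·s) / (2 × 9.200e-15 m)
Δp_min = 5.731e-21 kg·m/s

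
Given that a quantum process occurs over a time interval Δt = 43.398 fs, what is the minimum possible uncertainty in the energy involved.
7.583 meV

Using the energy-time uncertainty principle:
ΔEΔt ≥ ℏ/2

The minimum uncertainty in energy is:
ΔE_min = ℏ/(2Δt)
ΔE_min = (1.055e-34 J·s) / (2 × 4.340e-14 s)
ΔE_min = 1.215e-21 J = 7.583 meV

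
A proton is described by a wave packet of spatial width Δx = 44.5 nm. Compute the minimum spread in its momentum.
1.185 × 10^-27 kg·m/s

For a wave packet, the spatial width Δx and momentum spread Δp are related by the uncertainty principle:
ΔxΔp ≥ ℏ/2

The minimum momentum spread is:
Δp_min = ℏ/(2Δx)
Δp_min = (1.055e-34 J·s) / (2 × 4.450e-08 m)
Δp_min = 1.185e-27 kg·m/s

A wave packet cannot have both a well-defined position and well-defined momentum.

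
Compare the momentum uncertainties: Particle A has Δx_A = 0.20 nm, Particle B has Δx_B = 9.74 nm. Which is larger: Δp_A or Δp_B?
Particle A has the larger minimum momentum uncertainty, by a factor of 48.70.

For each particle, the minimum momentum uncertainty is Δp_min = ℏ/(2Δx):

Particle A: Δp_A = ℏ/(2×2.000e-10 m) = 2.636e-25 kg·m/s
Particle B: Δp_B = ℏ/(2×9.740e-09 m) = 5.414e-27 kg·m/s

Ratio: Δp_A/Δp_B = 48.70

Since Δp_min ∝ 1/Δx, the particle with smaller position uncertainty (A) has larger momentum uncertainty.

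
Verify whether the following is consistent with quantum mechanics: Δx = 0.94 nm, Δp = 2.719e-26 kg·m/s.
No, it violates the uncertainty principle (impossible measurement).

Calculate the product ΔxΔp:
ΔxΔp = (9.400e-10 m) × (2.719e-26 kg·m/s)
ΔxΔp = 2.556e-35 J·s

Compare to the minimum allowed value ℏ/2:
ℏ/2 = 5.273e-35 J·s

Since ΔxΔp = 2.556e-35 J·s < 5.273e-35 J·s = ℏ/2,
the measurement violates the uncertainty principle.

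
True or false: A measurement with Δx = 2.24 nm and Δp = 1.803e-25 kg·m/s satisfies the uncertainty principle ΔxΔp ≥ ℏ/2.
Yes, it satisfies the uncertainty principle.

Calculate the product ΔxΔp:
ΔxΔp = (2.240e-09 m) × (1.803e-25 kg·m/s)
ΔxΔp = 4.039e-34 J·s

Compare to the minimum allowed value ℏ/2:
ℏ/2 = 5.273e-35 J·s

Since ΔxΔp = 4.039e-34 J·s ≥ 5.273e-35 J·s = ℏ/2,
the measurement satisfies the uncertainty principle.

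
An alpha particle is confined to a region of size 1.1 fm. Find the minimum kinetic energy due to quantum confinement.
1.079 MeV

Using the uncertainty principle:

1. Position uncertainty: Δx ≈ 1.100e-15 m
2. Minimum momentum uncertainty: Δp = ℏ/(2Δx) = 4.794e-20 kg·m/s
3. Minimum kinetic energy:
   KE = (Δp)²/(2m) = (4.794e-20)²/(2 × 6.645e-27 kg)
   KE = 1.729e-13 J = 1.079 MeV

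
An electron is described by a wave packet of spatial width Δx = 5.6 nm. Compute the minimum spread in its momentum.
9.416 × 10^-27 kg·m/s

For a wave packet, the spatial width Δx and momentum spread Δp are related by the uncertainty principle:
ΔxΔp ≥ ℏ/2

The minimum momentum spread is:
Δp_min = ℏ/(2Δx)
Δp_min = (1.055e-34 J·s) / (2 × 5.600e-09 m)
Δp_min = 9.416e-27 kg·m/s

A wave packet cannot have both a well-defined position and well-defined momentum.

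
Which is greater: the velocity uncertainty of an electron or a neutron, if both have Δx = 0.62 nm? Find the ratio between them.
The electron has the larger minimum velocity uncertainty, by a ratio of 1838.7.

For both particles, Δp_min = ℏ/(2Δx) = 8.505e-26 kg·m/s (same for both).

The velocity uncertainty is Δv = Δp/m:
- electron: Δv = 8.505e-26 / 9.109e-31 = 9.336e+04 m/s = 93.361 km/s
- neutron: Δv = 8.505e-26 / 1.675e-27 = 5.078e+01 m/s = 50.776 m/s

Ratio: 9.336e+04 / 5.078e+01 = 1838.7

The lighter particle has larger velocity uncertainty because Δv ∝ 1/m.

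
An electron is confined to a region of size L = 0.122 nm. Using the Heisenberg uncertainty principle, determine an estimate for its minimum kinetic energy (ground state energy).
639.946 meV

Using the uncertainty principle to estimate ground state energy:

1. The position uncertainty is approximately the confinement size:
   Δx ≈ L = 1.220e-10 m

2. From ΔxΔp ≥ ℏ/2, the minimum momentum uncertainty is:
   Δp ≈ ℏ/(2L) = 4.322e-25 kg·m/s

3. The kinetic energy is approximately:
   KE ≈ (Δp)²/(2m) = (4.322e-25)²/(2 × 9.109e-31 kg)
   KE ≈ 1.025e-19 J = 639.946 meV

This is an order-of-magnitude estimate of the ground state energy.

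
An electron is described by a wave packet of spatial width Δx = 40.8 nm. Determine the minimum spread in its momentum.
1.292 × 10^-27 kg·m/s

For a wave packet, the spatial width Δx and momentum spread Δp are related by the uncertainty principle:
ΔxΔp ≥ ℏ/2

The minimum momentum spread is:
Δp_min = ℏ/(2Δx)
Δp_min = (1.055e-34 J·s) / (2 × 4.080e-08 m)
Δp_min = 1.292e-27 kg·m/s

A wave packet cannot have both a well-defined position and well-defined momentum.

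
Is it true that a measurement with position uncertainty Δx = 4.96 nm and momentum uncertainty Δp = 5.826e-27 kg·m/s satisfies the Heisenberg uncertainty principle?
No, it violates the uncertainty principle (impossible measurement).

Calculate the product ΔxΔp:
ΔxΔp = (4.960e-09 m) × (5.826e-27 kg·m/s)
ΔxΔp = 2.890e-35 J·s

Compare to the minimum allowed value ℏ/2:
ℏ/2 = 5.273e-35 J·s

Since ΔxΔp = 2.890e-35 J·s < 5.273e-35 J·s = ℏ/2,
the measurement violates the uncertainty principle.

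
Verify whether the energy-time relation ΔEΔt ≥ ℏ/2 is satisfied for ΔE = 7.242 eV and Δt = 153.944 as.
Yes, it satisfies the uncertainty relation.

Calculate the product ΔEΔt:
ΔE = 7.242 eV = 1.160e-18 J
ΔEΔt = (1.160e-18 J) × (1.539e-16 s)
ΔEΔt = 1.786e-34 J·s

Compare to the minimum allowed value ℏ/2:
ℏ/2 = 5.273e-35 J·s

Since ΔEΔt = 1.786e-34 J·s ≥ 5.273e-35 J·s = ℏ/2,
this satisfies the uncertainty relation.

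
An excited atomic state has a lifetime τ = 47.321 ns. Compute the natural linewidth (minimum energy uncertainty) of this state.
6.955 neV

Using the energy-time uncertainty principle:
ΔEΔt ≥ ℏ/2

The lifetime τ represents the time uncertainty Δt.
The natural linewidth (minimum energy uncertainty) is:

ΔE = ℏ/(2τ)
ΔE = (1.055e-34 J·s) / (2 × 4.732e-08 s)
ΔE = 1.114e-27 J = 6.955 neV

This natural linewidth limits the precision of spectroscopic measurements.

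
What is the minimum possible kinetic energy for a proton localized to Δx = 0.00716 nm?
101.188 meV

Localizing a particle requires giving it sufficient momentum uncertainty:

1. From uncertainty principle: Δp ≥ ℏ/(2Δx)
   Δp_min = (1.055e-34 J·s) / (2 × 7.160e-12 m)
   Δp_min = 7.364e-24 kg·m/s

2. This momentum uncertainty corresponds to kinetic energy:
   KE ≈ (Δp)²/(2m) = (7.364e-24)²/(2 × 1.673e-27 kg)
   KE = 1.621e-20 J = 101.188 meV

Tighter localization requires more energy.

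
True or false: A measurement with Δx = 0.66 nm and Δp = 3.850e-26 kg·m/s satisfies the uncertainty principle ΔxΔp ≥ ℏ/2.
No, it violates the uncertainty principle (impossible measurement).

Calculate the product ΔxΔp:
ΔxΔp = (6.600e-10 m) × (3.850e-26 kg·m/s)
ΔxΔp = 2.541e-35 J·s

Compare to the minimum allowed value ℏ/2:
ℏ/2 = 5.273e-35 J·s

Since ΔxΔp = 2.541e-35 J·s < 5.273e-35 J·s = ℏ/2,
the measurement violates the uncertainty principle.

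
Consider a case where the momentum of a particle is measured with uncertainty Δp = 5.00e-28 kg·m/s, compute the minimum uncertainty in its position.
105.457 nm

Using the Heisenberg uncertainty principle:
ΔxΔp ≥ ℏ/2

The minimum uncertainty in position is:
Δx_min = ℏ/(2Δp)
Δx_min = (1.055e-34 J·s) / (2 × 5.000e-28 kg·m/s)
Δx_min = 1.055e-07 m = 105.457 nm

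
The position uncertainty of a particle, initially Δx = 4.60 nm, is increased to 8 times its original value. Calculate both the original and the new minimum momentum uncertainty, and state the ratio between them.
Original Δp_min = 1.146 × 10^-26 kg·m/s; new Δp'_min = 1.433 × 10^-27 kg·m/s; ratio Δp'_min/Δp_min = 1/8.

From the uncertainty principle ΔxΔp ≥ ℏ/2, the minimum momentum uncertainty is Δp_min = ℏ/(2Δx).

Original (Δx = 4.60 nm = 4.600e-09 m):
Δp_min = (1.055e-34 J·s)/(2 × 4.600e-09 m) = 1.146e-26 kg·m/s

When Δx → 8Δx:
Δp'_min = ℏ/(2 × 8Δx) = (1/8) × ℏ/(2Δx) = (1/8) × Δp_min
Δp'_min = 1/8 × 1.146e-26 kg·m/s = 1.433e-27 kg·m/s

Since Δp_min ∝ 1/Δx, when Δx is increased to 8 times its original value, Δp_min decreases to 1/8 of its original value.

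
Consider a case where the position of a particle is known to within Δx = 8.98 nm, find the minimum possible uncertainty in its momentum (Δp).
5.872 × 10^-27 kg·m/s

Using the Heisenberg uncertainty principle:
ΔxΔp ≥ ℏ/2

The minimum uncertainty in momentum is:
Δp_min = ℏ/(2Δx)
Δp_min = (1.055e-34 J·s) / (2 × 8.980e-09 m)
Δp_min = 5.872e-27 kg·m/s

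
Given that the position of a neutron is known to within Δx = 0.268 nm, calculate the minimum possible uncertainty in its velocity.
117.467 m/s

Using the Heisenberg uncertainty principle and Δp = mΔv:
ΔxΔp ≥ ℏ/2
Δx(mΔv) ≥ ℏ/2

The minimum uncertainty in velocity is:
Δv_min = ℏ/(2mΔx)
Δv_min = (1.055e-34 J·s) / (2 × 1.675e-27 kg × 2.680e-10 m)
Δv_min = 1.175e+02 m/s = 117.467 m/s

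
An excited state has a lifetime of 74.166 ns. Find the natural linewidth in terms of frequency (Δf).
1.073 MHz

Using the energy-time uncertainty principle and E = hf:
ΔEΔt ≥ ℏ/2
hΔf·Δt ≥ ℏ/2

The minimum frequency uncertainty is:
Δf = ℏ/(2hτ) = 1/(4πτ)
Δf = 1/(4π × 7.417e-08 s)
Δf = 1.073e+06 Hz = 1.073 MHz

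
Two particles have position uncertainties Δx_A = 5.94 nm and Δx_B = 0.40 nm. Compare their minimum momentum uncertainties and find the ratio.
Particle B has the larger minimum momentum uncertainty, by a factor of 14.85.

For each particle, the minimum momentum uncertainty is Δp_min = ℏ/(2Δx):

Particle A: Δp_A = ℏ/(2×5.940e-09 m) = 8.877e-27 kg·m/s
Particle B: Δp_B = ℏ/(2×4.000e-10 m) = 1.318e-25 kg·m/s

Ratio: Δp_B/Δp_A = 14.85

Since Δp_min ∝ 1/Δx, the particle with smaller position uncertainty (B) has larger momentum uncertainty.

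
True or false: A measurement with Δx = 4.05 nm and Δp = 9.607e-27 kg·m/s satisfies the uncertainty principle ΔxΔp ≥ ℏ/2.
No, it violates the uncertainty principle (impossible measurement).

Calculate the product ΔxΔp:
ΔxΔp = (4.050e-09 m) × (9.607e-27 kg·m/s)
ΔxΔp = 3.891e-35 J·s

Compare to the minimum allowed value ℏ/2:
ℏ/2 = 5.273e-35 J·s

Since ΔxΔp = 3.891e-35 J·s < 5.273e-35 J·s = ℏ/2,
the measurement violates the uncertainty principle.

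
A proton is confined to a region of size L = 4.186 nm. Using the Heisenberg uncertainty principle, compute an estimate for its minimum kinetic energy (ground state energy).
296.044 neV

Using the uncertainty principle to estimate ground state energy:

1. The position uncertainty is approximately the confinement size:
   Δx ≈ L = 4.186e-09 m

2. From ΔxΔp ≥ ℏ/2, the minimum momentum uncertainty is:
   Δp ≈ ℏ/(2L) = 1.260e-26 kg·m/s

3. The kinetic energy is approximately:
   KE ≈ (Δp)²/(2m) = (1.260e-26)²/(2 × 1.673e-27 kg)
   KE ≈ 4.743e-26 J = 296.044 neV

This is an order-of-magnitude estimate of the ground state energy.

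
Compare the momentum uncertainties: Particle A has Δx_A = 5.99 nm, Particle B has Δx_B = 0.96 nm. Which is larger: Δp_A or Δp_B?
Particle B has the larger minimum momentum uncertainty, by a factor of 6.24.

For each particle, the minimum momentum uncertainty is Δp_min = ℏ/(2Δx):

Particle A: Δp_A = ℏ/(2×5.990e-09 m) = 8.803e-27 kg·m/s
Particle B: Δp_B = ℏ/(2×9.600e-10 m) = 5.493e-26 kg·m/s

Ratio: Δp_B/Δp_A = 6.24

Since Δp_min ∝ 1/Δx, the particle with smaller position uncertainty (B) has larger momentum uncertainty.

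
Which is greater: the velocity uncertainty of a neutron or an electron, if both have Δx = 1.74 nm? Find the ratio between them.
The electron has the larger minimum velocity uncertainty, by a ratio of 1838.7.

For both particles, Δp_min = ℏ/(2Δx) = 3.030e-26 kg·m/s (same for both).

The velocity uncertainty is Δv = Δp/m:
- neutron: Δv = 3.030e-26 / 1.675e-27 = 1.809e+01 m/s = 18.093 m/s
- electron: Δv = 3.030e-26 / 9.109e-31 = 3.327e+04 m/s = 33.267 km/s

Ratio: 3.327e+04 / 1.809e+01 = 1838.7

The lighter particle has larger velocity uncertainty because Δv ∝ 1/m.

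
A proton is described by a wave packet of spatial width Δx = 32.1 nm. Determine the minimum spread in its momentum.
1.643 × 10^-27 kg·m/s

For a wave packet, the spatial width Δx and momentum spread Δp are related by the uncertainty principle:
ΔxΔp ≥ ℏ/2

The minimum momentum spread is:
Δp_min = ℏ/(2Δx)
Δp_min = (1.055e-34 J·s) / (2 × 3.210e-08 m)
Δp_min = 1.643e-27 kg·m/s

A wave packet cannot have both a well-defined position and well-defined momentum.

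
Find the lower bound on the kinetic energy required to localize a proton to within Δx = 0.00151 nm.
2.275 eV

Localizing a particle requires giving it sufficient momentum uncertainty:

1. From uncertainty principle: Δp ≥ ℏ/(2Δx)
   Δp_min = (1.055e-34 J·s) / (2 × 1.510e-12 m)
   Δp_min = 3.492e-23 kg·m/s

2. This momentum uncertainty corresponds to kinetic energy:
   KE ≈ (Δp)²/(2m) = (3.492e-23)²/(2 × 1.673e-27 kg)
   KE = 3.645e-19 J = 2.275 eV

Tighter localization requires more energy.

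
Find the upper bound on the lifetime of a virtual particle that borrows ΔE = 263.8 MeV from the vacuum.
1.248 ys

Using the energy-time uncertainty principle:
ΔEΔt ≥ ℏ/2

For a virtual particle borrowing energy ΔE, the maximum lifetime is:
Δt_max = ℏ/(2ΔE)

Converting energy:
ΔE = 263.8 MeV = 4.227e-11 J

Δt_max = (1.055e-34 J·s) / (2 × 4.227e-11 J)
Δt_max = 1.248e-24 s = 1.248 ys

Virtual particles with higher borrowed energy exist for shorter times.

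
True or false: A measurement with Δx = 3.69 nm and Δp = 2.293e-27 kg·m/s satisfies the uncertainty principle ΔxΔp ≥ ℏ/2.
No, it violates the uncertainty principle (impossible measurement).

Calculate the product ΔxΔp:
ΔxΔp = (3.690e-09 m) × (2.293e-27 kg·m/s)
ΔxΔp = 8.461e-36 J·s

Compare to the minimum allowed value ℏ/2:
ℏ/2 = 5.273e-35 J·s

Since ΔxΔp = 8.461e-36 J·s < 5.273e-35 J·s = ℏ/2,
the measurement violates the uncertainty principle.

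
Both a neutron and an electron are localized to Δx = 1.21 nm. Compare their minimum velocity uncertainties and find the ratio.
The electron has the larger minimum velocity uncertainty, by a ratio of 1838.7.

For both particles, Δp_min = ℏ/(2Δx) = 4.358e-26 kg·m/s (same for both).

The velocity uncertainty is Δv = Δp/m:
- neutron: Δv = 4.358e-26 / 1.675e-27 = 2.602e+01 m/s = 26.017 m/s
- electron: Δv = 4.358e-26 / 9.109e-31 = 4.784e+04 m/s = 47.838 km/s

Ratio: 4.784e+04 / 2.602e+01 = 1838.7

The lighter particle has larger velocity uncertainty because Δv ∝ 1/m.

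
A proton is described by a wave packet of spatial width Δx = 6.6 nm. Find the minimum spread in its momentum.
7.989 × 10^-27 kg·m/s

For a wave packet, the spatial width Δx and momentum spread Δp are related by the uncertainty principle:
ΔxΔp ≥ ℏ/2

The minimum momentum spread is:
Δp_min = ℏ/(2Δx)
Δp_min = (1.055e-34 J·s) / (2 × 6.600e-09 m)
Δp_min = 7.989e-27 kg·m/s

A wave packet cannot have both a well-defined position and well-defined momentum.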